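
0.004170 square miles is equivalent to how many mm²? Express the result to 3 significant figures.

1.08 × 10^10 square millimeters

1 square mile = 2.58999 × 10^12 mm².
So 0.004170 × 2.58999 × 10^12 ≈ 1.08 × 10^10 mm².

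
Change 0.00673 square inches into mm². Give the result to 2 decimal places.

1 in² = 645.160 mm².
0.00673 × 645.160 ≈ 4.34 mm².

4.34 mm²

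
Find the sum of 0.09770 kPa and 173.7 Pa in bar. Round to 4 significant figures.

0.09770 kPa = 0.000977000 bar and 173.7 Pa = 0.00173700 bar.
0.000977000 + 0.00173700 ≈ 0.002714 bar.

0.002714 bar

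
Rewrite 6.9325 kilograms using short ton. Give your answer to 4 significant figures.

1 kilogram = 0.00110231 short tons.
Thus 6.9325 × 0.00110231 ≈ 0.007642 short ton.

0.007642 short ton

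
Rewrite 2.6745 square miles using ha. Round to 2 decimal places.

1 mi² = 258.999 hectares.
So 2.6745 × 258.999 ≈ 692.69 ha.

692.69 ha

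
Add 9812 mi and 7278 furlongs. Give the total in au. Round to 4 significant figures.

0.0001153 astronomical units

9812 mi = 0.000105556 au and 7278 furlong = 9.78691 × 10^-6 au.
0.000105556 + 9.78691 × 10^-6 ≈ 0.0001153 au.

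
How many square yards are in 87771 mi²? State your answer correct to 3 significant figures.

2.72 × 10^11 yd²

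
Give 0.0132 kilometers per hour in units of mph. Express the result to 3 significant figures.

1 kilometer per hour = 0.621371 mph.
So 0.0132 × 0.621371 ≈ 0.00820 mph.

0.00820 mph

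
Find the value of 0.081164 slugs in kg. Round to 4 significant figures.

1 slug = 14.5939 kg.
So 0.081164 × 14.5939 ≈ 1.184 kg.

1.184 kg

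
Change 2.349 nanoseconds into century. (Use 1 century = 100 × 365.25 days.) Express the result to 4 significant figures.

7.444 × 10^-19 century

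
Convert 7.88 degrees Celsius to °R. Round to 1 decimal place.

505.9 °R

°R = (°C + 273.15) × 9/5.
Applying the formula gives 505.9 °R.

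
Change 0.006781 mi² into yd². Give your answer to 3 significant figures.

21000 yd²

1 square mile = 3.09760 × 10^6 yd².
Thus 0.006781 × 3.09760 × 10^6 ≈ 21000 yd².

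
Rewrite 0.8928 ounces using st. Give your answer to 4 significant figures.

0.003986 stone

1 ounce = 0.00446429 st.
Then 0.8928 × 0.00446429 ≈ 0.003986 st.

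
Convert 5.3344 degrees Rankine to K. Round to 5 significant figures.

2.9636 K

°R = K × 9/5.
Applying the formula gives 2.9636 K.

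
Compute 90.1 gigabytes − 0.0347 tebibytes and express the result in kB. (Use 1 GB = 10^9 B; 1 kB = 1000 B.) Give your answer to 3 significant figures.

5.19 × 10^7 kilobytes

90.1 GB = 9.01000 × 10^7 kB and 0.0347 TiB = 3.81531 × 10^7 kB.
9.01000 × 10^7 − 3.81531 × 10^7 ≈ 5.19 × 10^7 kB.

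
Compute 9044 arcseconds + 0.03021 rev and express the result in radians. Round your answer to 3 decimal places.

0.234 rad

9044 arcsec = 0.0438465 rad and 0.03021 rev = 0.189815 rad.
0.0438465 + 0.189815 ≈ 0.234 rad.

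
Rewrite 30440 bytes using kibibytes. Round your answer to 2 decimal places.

29.73 KiB

1 B = 0.0009765625 KiB.
So 30440 × 0.0009765625 ≈ 29.73 KiB.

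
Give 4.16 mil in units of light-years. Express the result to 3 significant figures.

1.12 × 10^-20 ly

1 mil = 2.68478 × 10^-21 ly.
Then 4.16 × 2.68478 × 10^-21 ≈ 1.12 × 10^-20 ly.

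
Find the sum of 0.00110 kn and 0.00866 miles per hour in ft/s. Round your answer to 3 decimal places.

0.015 feet per second

0.00110 kn = 0.00185659 ft/s and 0.00866 mph = 0.0127013 ft/s.
0.00185659 + 0.0127013 ≈ 0.015 ft/s.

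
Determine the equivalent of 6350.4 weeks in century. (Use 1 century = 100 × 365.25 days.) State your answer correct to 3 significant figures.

1 week = 0.000191650 century.
Then 6350.4 × 0.000191650 ≈ 1.22 century.

1.22 centuries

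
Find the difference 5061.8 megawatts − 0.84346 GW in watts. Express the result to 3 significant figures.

4.22 × 10^9 W

5061.8 MW = 5.06180 × 10^9 W and 0.84346 GW = 8.43460 × 10^8 W.
5.06180 × 10^9 − 8.43460 × 10^8 ≈ 4.22 × 10^9 W.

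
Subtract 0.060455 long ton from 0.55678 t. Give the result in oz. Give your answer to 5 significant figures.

17473 oz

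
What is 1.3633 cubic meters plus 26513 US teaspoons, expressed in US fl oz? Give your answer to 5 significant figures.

50517 US fl oz

1.3633 m³ = 46098.66 US fl oz and 26513 US tsp = 4418.833 US fl oz.
46098.66 + 4418.833 ≈ 50517 US fl oz.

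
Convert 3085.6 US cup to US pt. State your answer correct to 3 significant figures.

1540 US pt

1 US cup = 0.500000 US pt.
Thus 3085.6 × 0.500000 ≈ 1540 US pt.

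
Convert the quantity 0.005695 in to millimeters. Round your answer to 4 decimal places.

0.1447 millimeters

1 inch = 25.4000 millimeters.
So 0.005695 × 25.4000 ≈ 0.1447 mm.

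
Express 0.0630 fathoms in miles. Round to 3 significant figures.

7.16e-5 mi

1 fathom = 0.00113636 mi.
0.0630 × 0.00113636 ≈ 7.16e-5 mi.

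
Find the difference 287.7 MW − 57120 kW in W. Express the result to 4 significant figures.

287.7 MW = 2.87700 × 10^8 W and 57120 kW = 5.71200 × 10^7 W.
2.87700 × 10^8 − 5.71200 × 10^7 ≈ 2.306 × 10^8 W.

2.306 × 10^8 W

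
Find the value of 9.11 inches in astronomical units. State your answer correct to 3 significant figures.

1.55e-12 au

1 in = 1.69789e-13 astronomical units.
So 9.11 × 1.69789e-13 ≈ 1.55e-12 au.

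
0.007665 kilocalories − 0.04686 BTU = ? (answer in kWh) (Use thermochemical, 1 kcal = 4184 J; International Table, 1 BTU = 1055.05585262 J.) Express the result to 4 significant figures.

0.007665 kcal = 8.90843 × 10^-6 kWh and 0.04686 BTU = 1.37333 × 10^-5 kWh.
8.90843 × 10^-6 − 1.37333 × 10^-5 ≈ -4.825 × 10^-6 kWh.

-4.825 × 10^-6 kWh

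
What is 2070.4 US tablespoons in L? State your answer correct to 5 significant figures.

1 US tablespoon = 0.0147868 L.
2070.4 × 0.0147868 ≈ 30.615 L.

30.615 L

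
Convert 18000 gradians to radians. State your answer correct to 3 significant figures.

1 gradian = 0.0157080 radians.
Thus 18000 × 0.0157080 ≈ 283 rad.

283 radians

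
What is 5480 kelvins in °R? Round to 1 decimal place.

9864.0 degrees Rankine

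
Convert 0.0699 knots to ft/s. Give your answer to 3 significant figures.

1 kn = 1.68781 ft/s.
So 0.0699 × 1.68781 ≈ 0.118 ft/s.

0.118 ft/s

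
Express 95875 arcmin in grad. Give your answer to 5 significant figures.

1 arcminute = 0.0185185 gradians.
Then 95875 × 0.0185185 ≈ 1775.5 grad.

1775.5 gradians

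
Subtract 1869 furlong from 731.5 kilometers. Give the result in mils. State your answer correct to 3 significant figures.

731.5 km = 2.87992e+10 mil and 1869 furlong = 1.48025e+10 mil.
2.87992e+10 − 1.48025e+10 ≈ 1.40e+10 mil.

1.40e+10 mils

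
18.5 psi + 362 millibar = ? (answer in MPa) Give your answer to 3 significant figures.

18.5 psi = 0.127553 MPa and 362 mbar = 0.0362000 MPa.
0.127553 + 0.0362000 ≈ 0.164 MPa.

0.164 megapascals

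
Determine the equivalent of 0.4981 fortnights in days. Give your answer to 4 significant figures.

6.973 days

1 fortnight = 14.0000 d.
Thus 0.4981 × 14.0000 ≈ 6.973 d.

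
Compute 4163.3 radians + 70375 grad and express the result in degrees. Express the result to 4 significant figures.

301900 °

4163.3 rad = 238540 ° and 70375 grad = 63337.5 °.
238540 + 63337.5 ≈ 301900 °.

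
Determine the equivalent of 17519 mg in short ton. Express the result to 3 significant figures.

1 milligram = 1.10231 × 10^-9 short ton.
Then 17519 × 1.10231 × 10^-9 ≈ 1.93 × 10^-5 short ton.

1.93 × 10^-5 short ton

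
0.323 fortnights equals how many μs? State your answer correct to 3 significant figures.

3.91e+11 μs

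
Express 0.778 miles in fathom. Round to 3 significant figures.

1 mile = 880.000 fathom.
0.778 × 880.000 ≈ 685 fathom.

685 fathom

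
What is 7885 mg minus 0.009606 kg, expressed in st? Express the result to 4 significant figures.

7885 mg = 0.00124167 st and 0.009606 kg = 0.00151269 st.
0.00124167 − 0.00151269 ≈ -0.0002710 st.

-0.0002710 stone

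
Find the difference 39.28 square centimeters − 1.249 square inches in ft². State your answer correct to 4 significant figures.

0.03361 ft²

39.28 cm² = 0.0422806 ft² and 1.249 in² = 0.00867361 ft².
0.0422806 − 0.00867361 ≈ 0.03361 ft².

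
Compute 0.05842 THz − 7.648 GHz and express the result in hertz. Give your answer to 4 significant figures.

0.05842 THz = 5.84200 × 10^10 Hz and 7.648 GHz = 7.64800 × 10^9 Hz.
5.84200 × 10^10 − 7.64800 × 10^9 ≈ 5.077 × 10^10 Hz.

5.077 × 10^10 Hz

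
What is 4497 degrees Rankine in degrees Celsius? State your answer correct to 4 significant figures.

2225 °C

°R = (°C + 273.15) × 9/5.
Applying the formula gives 2225 °C.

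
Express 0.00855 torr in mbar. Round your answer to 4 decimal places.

0.0114 mbar

1 torr = 1.33322 millibar.
Then 0.00855 × 1.33322 ≈ 0.0114 mbar.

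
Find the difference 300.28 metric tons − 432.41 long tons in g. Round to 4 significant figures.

-1.391 × 10^8 g

300.28 t = 3.00280 × 10^8 g and 432.41 long ton = 4.39349 × 10^8 g.
3.00280 × 10^8 − 4.39349 × 10^8 ≈ -1.391 × 10^8 g.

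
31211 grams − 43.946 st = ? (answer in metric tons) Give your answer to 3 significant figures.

31211 g = 0.0312110 t and 43.946 st = 0.279070 t.
0.0312110 − 0.279070 ≈ -0.248 t.

-0.248 metric tons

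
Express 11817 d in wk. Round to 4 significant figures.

1 d = 0.142857 weeks.
Thus 11817 × 0.142857 ≈ 1688 wk.

1688 wk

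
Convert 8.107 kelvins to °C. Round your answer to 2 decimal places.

K = °C + 273.15.
Applying the formula gives -265.04 °C.

-265.04 degrees Celsius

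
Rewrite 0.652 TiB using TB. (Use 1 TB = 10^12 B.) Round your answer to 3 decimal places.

1 TiB = 1.09951 TB.
0.652 × 1.09951 ≈ 0.717 TB.

0.717 TB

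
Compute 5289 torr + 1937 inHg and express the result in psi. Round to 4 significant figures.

1054 psi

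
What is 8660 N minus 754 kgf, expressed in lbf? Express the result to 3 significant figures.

285 lbf

8660 N = 1946.85 lbf and 754 kgf = 1662.29 lbf.
1946.85 − 1662.29 ≈ 285 lbf.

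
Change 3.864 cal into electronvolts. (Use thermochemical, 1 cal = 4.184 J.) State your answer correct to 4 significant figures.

1 calorie = 2.61145 × 10^19 eV.
So 3.864 × 2.61145 × 10^19 ≈ 1.009 × 10^20 eV.

1.009 × 10^20 electronvolts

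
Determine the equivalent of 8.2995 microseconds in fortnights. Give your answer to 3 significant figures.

6.86e-12 fortnight

1 microsecond = 8.26720e-13 fortnights.
So 8.2995 × 8.26720e-13 ≈ 6.86e-12 fortnight.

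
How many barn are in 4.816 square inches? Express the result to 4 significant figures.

3.107 × 10^25 barns

1 square inch = 6.45160 × 10^24 barn.
So 4.816 × 6.45160 × 10^24 ≈ 3.107 × 10^25 barn.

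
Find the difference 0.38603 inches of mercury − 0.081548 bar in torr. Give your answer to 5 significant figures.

-51.361 torr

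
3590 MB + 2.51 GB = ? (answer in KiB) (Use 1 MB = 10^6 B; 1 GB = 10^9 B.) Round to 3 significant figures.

5.96 × 10^6 kibibytes

3590 MB = 3.50586 × 10^6 KiB and 2.51 GB = 2.45117 × 10^6 KiB.
3.50586 × 10^6 + 2.45117 × 10^6 ≈ 5.96 × 10^6 KiB.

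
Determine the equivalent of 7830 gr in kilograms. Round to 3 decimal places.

0.507 kg

1 grain = 6.47989 × 10^-5 kg.
Then 7830 × 6.47989 × 10^-5 ≈ 0.507 kg.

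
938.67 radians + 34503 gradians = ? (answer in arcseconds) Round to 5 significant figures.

938.67 rad = 1.936146e+8 arcsec and 34503 grad = 1.117897e+8 arcsec.
1.936146e+8 + 1.117897e+8 ≈ 3.0540e+8 arcsec.

3.0540e+8 arcseconds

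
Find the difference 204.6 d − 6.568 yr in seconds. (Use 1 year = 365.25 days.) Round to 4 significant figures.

204.6 d = 1.76774 × 10^7 s and 6.568 yr = 2.07270 × 10^8 s.
1.76774 × 10^7 − 2.07270 × 10^8 ≈ -1.896 × 10^8 s.

-1.896 × 10^8 s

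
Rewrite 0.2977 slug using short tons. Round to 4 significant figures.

0.004789 short ton

1 slug = 0.0160870 short tons.
So 0.2977 × 0.0160870 ≈ 0.004789 short ton.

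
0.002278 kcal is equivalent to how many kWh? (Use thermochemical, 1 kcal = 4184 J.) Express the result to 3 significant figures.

1 kilocalorie = 0.00116222 kWh.
Then 0.002278 × 0.00116222 ≈ 2.65e-6 kWh.

2.65e-6 kilowatt-hours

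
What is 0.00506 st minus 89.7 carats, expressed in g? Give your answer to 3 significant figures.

14.2 g

0.00506 st = 32.1325 g and 89.7 ct = 17.9400 g.
32.1325 − 17.9400 ≈ 14.2 g.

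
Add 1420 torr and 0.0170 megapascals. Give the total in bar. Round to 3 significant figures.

1420 torr = 1.89318 bar and 0.0170 MPa = 0.170000 bar.
1.89318 + 0.170000 ≈ 2.06 bar.

2.06 bar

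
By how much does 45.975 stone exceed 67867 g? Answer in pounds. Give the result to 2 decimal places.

494.03 pounds

45.975 st = 643.650 lb and 67867 g = 149.621 lb.
643.650 − 149.621 ≈ 494.03 lb.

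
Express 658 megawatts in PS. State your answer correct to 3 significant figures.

895000 PS

1 megawatt = 1359.62 metric horsepower.
Thus 658 × 1359.62 ≈ 895000 PS.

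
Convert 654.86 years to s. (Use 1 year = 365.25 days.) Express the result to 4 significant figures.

1 yr = 3.15576 × 10^7 seconds.
So 654.86 × 3.15576 × 10^7 ≈ 2.067 × 10^10 s.

2.067 × 10^10 s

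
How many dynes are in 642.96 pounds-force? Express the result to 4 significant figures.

1 pound-force = 444822 dynes.
Then 642.96 × 444822 ≈ 2.860e+8 dyn.

2.860e+8 dyn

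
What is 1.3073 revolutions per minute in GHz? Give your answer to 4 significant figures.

2.179e-11 gigahertz

1 revolution per minute = 1.66667e-11 gigahertz.
Thus 1.3073 × 1.66667e-11 ≈ 2.179e-11 GHz.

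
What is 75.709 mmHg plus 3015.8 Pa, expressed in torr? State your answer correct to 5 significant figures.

75.709 mmHg = 75.7090 torr and 3015.8 Pa = 22.6204 torr.
75.7090 + 22.6204 ≈ 98.329 torr.

98.329 torr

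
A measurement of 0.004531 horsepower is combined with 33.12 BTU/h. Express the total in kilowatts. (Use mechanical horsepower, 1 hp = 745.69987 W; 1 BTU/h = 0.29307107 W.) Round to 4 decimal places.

0.004531 hp = 0.00337877 kW and 33.12 BTU/h = 0.00970651 kW.
0.00337877 + 0.00970651 ≈ 0.0131 kW.

0.0131 kW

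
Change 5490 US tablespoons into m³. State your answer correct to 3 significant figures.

1 US tbsp = 1.47868e-5 m³.
Thus 5490 × 1.47868e-5 ≈ 0.0812 m³.

0.0812 m³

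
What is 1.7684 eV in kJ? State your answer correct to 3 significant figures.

2.83 × 10^-22 kJ

1 electronvolt = 1.60218 × 10^-22 kJ.
So 1.7684 × 1.60218 × 10^-22 ≈ 2.83 × 10^-22 kJ.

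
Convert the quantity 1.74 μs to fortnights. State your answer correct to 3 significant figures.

1 microsecond = 8.26720 × 10^-13 fortnights.
Then 1.74 × 8.26720 × 10^-13 ≈ 1.44 × 10^-12 fortnight.

1.44 × 10^-12 fortnight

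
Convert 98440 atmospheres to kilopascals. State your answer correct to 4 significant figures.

9.974e+6 kilopascals

1 atmosphere = 101.325 kilopascals.
98440 × 101.325 ≈ 9.974e+6 kPa.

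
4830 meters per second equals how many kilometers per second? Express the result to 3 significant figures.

1 m/s = 0.00100000 kilometers per second.
So 4830 × 0.00100000 ≈ 4.83 km/s.

4.83 kilometers per second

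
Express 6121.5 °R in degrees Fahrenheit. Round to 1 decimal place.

°R = °F + 459.67.
Applying the formula gives 5661.8 °F.

5661.8 °F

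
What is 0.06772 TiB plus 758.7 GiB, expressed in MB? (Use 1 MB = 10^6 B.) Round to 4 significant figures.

889100 megabytes

0.06772 TiB = 74458.9 MB and 758.7 GiB = 814648 MB.
74458.9 + 814648 ≈ 889100 MB.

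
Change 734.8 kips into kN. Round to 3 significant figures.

1 kip = 4.44822 kN.
Then 734.8 × 4.44822 ≈ 3270 kN.

3270 kN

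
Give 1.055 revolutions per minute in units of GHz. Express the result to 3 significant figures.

1.76 × 10^-11 GHz

1 rpm = 1.66667 × 10^-11 GHz.
Then 1.055 × 1.66667 × 10^-11 ≈ 1.76 × 10^-11 GHz.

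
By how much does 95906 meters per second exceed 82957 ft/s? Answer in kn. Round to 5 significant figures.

137280 kn

95906 m/s = 186426 kn and 82957 ft/s = 49150.7 kn.
186426 − 49150.7 ≈ 137280 kn.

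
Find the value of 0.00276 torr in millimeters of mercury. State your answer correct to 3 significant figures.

1 torr = 1.00000 millimeters of mercury.
So 0.00276 × 1.00000 ≈ 0.00276 mmHg.

0.00276 millimeters of mercury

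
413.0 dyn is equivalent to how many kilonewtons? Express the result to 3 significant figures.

4.13 × 10^-6 kN

1 dyn = 1.00000 × 10^-8 kN.
So 413.0 × 1.00000 × 10^-8 ≈ 4.13 × 10^-6 kN.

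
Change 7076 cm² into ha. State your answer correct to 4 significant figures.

1 square centimeter = 1.00000 × 10^-8 hectares.
7076 × 1.00000 × 10^-8 ≈ 7.076 × 10^-5 ha.

7.076 × 10^-5 ha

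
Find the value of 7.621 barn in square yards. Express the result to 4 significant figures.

1 barn = 1.19599 × 10^-28 yd².
So 7.621 × 1.19599 × 10^-28 ≈ 9.115 × 10^-28 yd².

9.115 × 10^-28 yd²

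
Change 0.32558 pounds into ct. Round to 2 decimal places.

738.40 carats

1 lb = 2267.96 carats.
Then 0.32558 × 2267.96 ≈ 738.40 ct.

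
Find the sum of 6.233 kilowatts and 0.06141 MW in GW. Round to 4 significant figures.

6.764 × 10^-5 gigawatts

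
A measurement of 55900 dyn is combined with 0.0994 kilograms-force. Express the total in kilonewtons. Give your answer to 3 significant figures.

0.00153 kilonewtons

55900 dyn = 0.000559000 kN and 0.0994 kgf = 0.000974781 kN.
0.000559000 + 0.000974781 ≈ 0.00153 kN.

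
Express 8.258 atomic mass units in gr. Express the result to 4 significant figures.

1 u = 2.56260 × 10^-23 gr.
Thus 8.258 × 2.56260 × 10^-23 ≈ 2.116 × 10^-22 gr.

2.116 × 10^-22 gr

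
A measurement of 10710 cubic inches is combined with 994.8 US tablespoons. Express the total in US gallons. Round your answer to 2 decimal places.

10710 in³ = 46.3636 US gal and 994.8 US tbsp = 3.88594 US gal.
46.3636 + 3.88594 ≈ 50.25 US gal.

50.25 US gallons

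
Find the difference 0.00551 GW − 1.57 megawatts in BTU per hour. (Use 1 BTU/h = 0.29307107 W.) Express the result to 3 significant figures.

0.00551 GW = 1.88009 × 10^7 BTU/h and 1.57 MW = 5.35706 × 10^6 BTU/h.
1.88009 × 10^7 − 5.35706 × 10^6 ≈ 1.34 × 10^7 BTU/h.

1.34 × 10^7 BTU/h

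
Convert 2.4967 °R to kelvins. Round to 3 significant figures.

1.39 K

°R = K × 9/5.
Applying the formula gives 1.39 K.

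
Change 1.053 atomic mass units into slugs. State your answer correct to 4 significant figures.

1 u = 1.13783e-28 slug.
Then 1.053 × 1.13783e-28 ≈ 1.198e-28 slug.

1.198e-28 slug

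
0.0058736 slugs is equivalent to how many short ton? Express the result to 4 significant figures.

9.449 × 10^-5 short tons

1 slug = 0.0160870 short tons.
Then 0.0058736 × 0.0160870 ≈ 9.449 × 10^-5 short ton.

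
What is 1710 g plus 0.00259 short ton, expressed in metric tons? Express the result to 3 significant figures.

0.00406 t

1710 g = 0.00171000 t and 0.00259 short ton = 0.00234961 t.
0.00171000 + 0.00234961 ≈ 0.00406 t.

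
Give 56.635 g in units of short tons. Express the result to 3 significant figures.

6.24 × 10^-5 short tons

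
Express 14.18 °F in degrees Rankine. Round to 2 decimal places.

473.85 degrees Rankine

°R = °F + 459.67.
Applying the formula gives 473.85 °R.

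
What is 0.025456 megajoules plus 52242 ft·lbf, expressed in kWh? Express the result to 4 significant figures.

0.02675 kWh

0.025456 MJ = 0.00707111 kWh and 52242 ft·lbf = 0.0196752 kWh.
0.00707111 + 0.0196752 ≈ 0.02675 kWh.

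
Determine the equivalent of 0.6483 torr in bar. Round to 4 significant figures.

0.0008643 bar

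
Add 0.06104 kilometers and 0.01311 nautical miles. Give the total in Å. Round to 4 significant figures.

8.532 × 10^11 Å

0.06104 km = 6.10400 × 10^11 Å and 0.01311 nmi = 2.42797 × 10^11 Å.
6.10400 × 10^11 + 2.42797 × 10^11 ≈ 8.532 × 10^11 Å.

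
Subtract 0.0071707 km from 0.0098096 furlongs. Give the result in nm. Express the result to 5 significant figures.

0.0098096 furlong = 1.97338 × 10^9 nm and 0.0071707 km = 7.17070 × 10^9 nm.
1.97338 × 10^9 − 7.17070 × 10^9 ≈ -5.1973 × 10^9 nm.

-5.1973 × 10^9 nanometers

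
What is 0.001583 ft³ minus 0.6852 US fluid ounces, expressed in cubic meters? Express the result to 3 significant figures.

2.46 × 10^-5 cubic meters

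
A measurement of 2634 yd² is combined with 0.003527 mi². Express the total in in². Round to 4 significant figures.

2634 yd² = 3.41366e+6 in² and 0.003527 mi² = 1.41591e+7 in².
3.41366e+6 + 1.41591e+7 ≈ 1.757e+7 in².

1.757e+7 in²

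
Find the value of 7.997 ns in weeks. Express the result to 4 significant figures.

1.322e-14 weeks

1 ns = 1.65344e-15 weeks.
7.997 × 1.65344e-15 ≈ 1.322e-14 wk.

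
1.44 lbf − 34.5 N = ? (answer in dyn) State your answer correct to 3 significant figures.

1.44 lbf = 640544 dyn and 34.5 N = 3.45000e+6 dyn.
640544 − 3.45000e+6 ≈ -2.81e+6 dyn.

-2.81e+6 dynes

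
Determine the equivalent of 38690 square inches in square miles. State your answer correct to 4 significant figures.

1 square inch = 2.49098e-10 mi².
38690 × 2.49098e-10 ≈ 9.638e-6 mi².

9.638e-6 mi²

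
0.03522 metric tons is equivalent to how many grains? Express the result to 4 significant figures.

543500 grains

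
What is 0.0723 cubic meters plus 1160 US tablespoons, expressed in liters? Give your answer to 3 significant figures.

89.5 liters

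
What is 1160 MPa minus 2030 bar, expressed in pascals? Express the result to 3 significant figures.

1160 MPa = 1.16000e+9 Pa and 2030 bar = 2.03000e+8 Pa.
1.16000e+9 − 2.03000e+8 ≈ 9.57e+8 Pa.

9.57e+8 pascals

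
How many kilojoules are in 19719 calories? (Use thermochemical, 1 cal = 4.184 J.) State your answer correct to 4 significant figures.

82.50 kilojoules

1 cal = 0.00418400 kJ.
Then 19719 × 0.00418400 ≈ 82.50 kJ.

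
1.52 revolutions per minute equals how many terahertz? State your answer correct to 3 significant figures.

1 rpm = 1.66667 × 10^-14 terahertz.
So 1.52 × 1.66667 × 10^-14 ≈ 2.53 × 10^-14 THz.

2.53 × 10^-14 terahertz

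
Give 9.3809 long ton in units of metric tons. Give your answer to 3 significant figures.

9.53 t

1 long ton = 1.01605 t.
So 9.3809 × 1.01605 ≈ 9.53 t.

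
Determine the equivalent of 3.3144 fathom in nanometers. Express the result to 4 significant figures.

6.061e+9 nanometers

1 fathom = 1.82880e+9 nm.
3.3144 × 1.82880e+9 ≈ 6.061e+9 nm.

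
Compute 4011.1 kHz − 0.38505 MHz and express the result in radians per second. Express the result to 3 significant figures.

4011.1 kHz = 2.52025 × 10^7 rad/s and 0.38505 MHz = 2.41934 × 10^6 rad/s.
2.52025 × 10^7 − 2.41934 × 10^6 ≈ 2.28 × 10^7 rad/s.

2.28 × 10^7 radians per second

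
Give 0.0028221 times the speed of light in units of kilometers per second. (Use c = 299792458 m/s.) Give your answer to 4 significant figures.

846.0 kilometers per second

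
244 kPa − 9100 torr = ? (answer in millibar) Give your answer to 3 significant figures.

-9690 mbar

244 kPa = 2440.00 mbar and 9100 torr = 12132.3 mbar.
2440.00 − 12132.3 ≈ -9690 mbar.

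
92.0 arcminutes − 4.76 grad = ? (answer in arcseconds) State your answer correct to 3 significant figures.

-9900 arcsec

92.0 arcmin = 5520.00 arcsec and 4.76 grad = 15422.4 arcsec.
5520.00 − 15422.4 ≈ -9900 arcsec.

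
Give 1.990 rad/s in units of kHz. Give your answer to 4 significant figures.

0.0003167 kHz

1 rad/s = 0.000159155 kilohertz.
So 1.990 × 0.000159155 ≈ 0.0003167 kHz.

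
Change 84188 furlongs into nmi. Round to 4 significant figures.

1 furlong = 0.108622 nautical miles.
84188 × 0.108622 ≈ 9145 nmi.

9145 nautical miles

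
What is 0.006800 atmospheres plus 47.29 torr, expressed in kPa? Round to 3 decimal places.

0.006800 atm = 0.689010 kPa and 47.29 torr = 6.30481 kPa.
0.689010 + 6.30481 ≈ 6.994 kPa.

6.994 kilopascals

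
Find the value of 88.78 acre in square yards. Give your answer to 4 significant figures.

429700 square yards

1 acre = 4840.00 yd².
88.78 × 4840.00 ≈ 429700 yd².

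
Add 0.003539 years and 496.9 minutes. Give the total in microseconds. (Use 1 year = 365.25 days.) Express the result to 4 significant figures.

1.415e+11 μs

0.003539 yr = 1.11682e+11 μs and 496.9 min = 2.98140e+10 μs.
1.11682e+11 + 2.98140e+10 ≈ 1.415e+11 μs.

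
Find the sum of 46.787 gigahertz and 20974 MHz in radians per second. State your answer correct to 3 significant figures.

4.26e+11 rad/s

46.787 GHz = 2.93971e+11 rad/s and 20974 MHz = 1.31784e+11 rad/s.
2.93971e+11 + 1.31784e+11 ≈ 4.26e+11 rad/s.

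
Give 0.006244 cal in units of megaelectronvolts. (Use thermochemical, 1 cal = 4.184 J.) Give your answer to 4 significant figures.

1.631e+11 megaelectronvolts

1 cal = 2.61145e+13 megaelectronvolts.
Then 0.006244 × 2.61145e+13 ≈ 1.631e+11 MeV.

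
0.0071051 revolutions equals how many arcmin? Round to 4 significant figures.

153.5 arcmin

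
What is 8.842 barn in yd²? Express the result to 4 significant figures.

1.057 × 10^-27 square yards

1 barn = 1.19599 × 10^-28 square yards.
8.842 × 1.19599 × 10^-28 ≈ 1.057 × 10^-27 yd².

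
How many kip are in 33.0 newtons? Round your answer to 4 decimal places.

1 N = 0.000224809 kip.
Then 33.0 × 0.000224809 ≈ 0.0074 kip.

0.0074 kip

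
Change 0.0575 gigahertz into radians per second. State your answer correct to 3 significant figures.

3.61 × 10^8 radians per second

1 gigahertz = 6.28319 × 10^9 rad/s.
So 0.0575 × 6.28319 × 10^9 ≈ 3.61 × 10^8 rad/s.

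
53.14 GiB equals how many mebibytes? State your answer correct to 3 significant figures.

54400 mebibytes

1 GiB = 1024.00 mebibytes.
53.14 × 1024.00 ≈ 54400 MiB.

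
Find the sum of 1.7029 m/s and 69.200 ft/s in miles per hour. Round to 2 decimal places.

50.99 miles per hour

1.7029 m/s = 3.80928 mph and 69.200 ft/s = 47.1818 mph.
3.80928 + 47.1818 ≈ 50.99 mph.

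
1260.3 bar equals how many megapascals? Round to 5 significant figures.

1 bar = 0.100000 MPa.
Thus 1260.3 × 0.100000 ≈ 126.03 MPa.

126.03 MPa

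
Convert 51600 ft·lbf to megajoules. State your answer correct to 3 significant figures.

0.0700 MJ

1 ft·lbf = 1.35582e-6 megajoules.
Then 51600 × 1.35582e-6 ≈ 0.0700 MJ.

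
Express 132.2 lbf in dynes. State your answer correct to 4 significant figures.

1 lbf = 444822 dyn.
Thus 132.2 × 444822 ≈ 5.881 × 10^7 dyn.

5.881 × 10^7 dynes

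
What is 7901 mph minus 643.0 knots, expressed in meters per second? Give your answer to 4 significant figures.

7901 mph = 3532.06 m/s and 643.0 kn = 330.788 m/s.
3532.06 − 330.788 ≈ 3201 m/s.

3201 m/s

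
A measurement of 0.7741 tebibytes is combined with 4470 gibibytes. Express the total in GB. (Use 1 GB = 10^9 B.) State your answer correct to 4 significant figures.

0.7741 TiB = 851.132 GB and 4470 GiB = 4799.63 GB.
851.132 + 4799.63 ≈ 5651 GB.

5651 GB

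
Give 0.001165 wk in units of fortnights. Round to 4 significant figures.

1 week = 0.500000 fortnight.
Thus 0.001165 × 0.500000 ≈ 0.0005825 fortnight.

0.0005825 fortnight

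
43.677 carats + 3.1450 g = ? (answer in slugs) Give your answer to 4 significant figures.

0.0008141 slug

43.677 ct = 0.000598565 slug and 3.1450 g = 0.000215501 slug.
0.000598565 + 0.000215501 ≈ 0.0008141 slug.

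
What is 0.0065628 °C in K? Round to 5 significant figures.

273.16 K

K = °C + 273.15.
Applying the formula gives 273.16 K.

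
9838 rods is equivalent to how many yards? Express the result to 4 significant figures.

54110 yd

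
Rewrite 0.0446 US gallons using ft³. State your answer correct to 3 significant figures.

1 US gallon = 0.133681 ft³.
0.0446 × 0.133681 ≈ 0.00596 ft³.

0.00596 ft³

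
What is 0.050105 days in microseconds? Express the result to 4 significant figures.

1 day = 8.64000e+10 μs.
Then 0.050105 × 8.64000e+10 ≈ 4.329e+9 μs.

4.329e+9 microseconds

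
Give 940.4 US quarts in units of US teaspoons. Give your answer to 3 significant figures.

181000 US tsp

1 US qt = 192.000 US tsp.
So 940.4 × 192.000 ≈ 181000 US tsp.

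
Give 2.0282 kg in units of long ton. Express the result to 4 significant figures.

0.001996 long ton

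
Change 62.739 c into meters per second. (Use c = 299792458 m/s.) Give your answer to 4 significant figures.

1.881e+10 meters per second

1 c = 2.99792e+8 m/s.
So 62.739 × 2.99792e+8 ≈ 1.881e+10 m/s.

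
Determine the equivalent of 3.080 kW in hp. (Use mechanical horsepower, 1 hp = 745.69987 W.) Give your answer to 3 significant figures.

1 kW = 1.34102 hp.
Thus 3.080 × 1.34102 ≈ 4.13 hp.

4.13 hp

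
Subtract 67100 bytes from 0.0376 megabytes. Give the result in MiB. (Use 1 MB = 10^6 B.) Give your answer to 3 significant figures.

-0.0281 MiB

0.0376 MB = 0.0358582 MiB and 67100 B = 0.0639915 MiB.
0.0358582 − 0.0639915 ≈ -0.0281 MiB.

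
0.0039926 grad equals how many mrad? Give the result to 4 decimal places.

1 grad = 15.7080 mrad.
So 0.0039926 × 15.7080 ≈ 0.0627 mrad.

0.0627 mrad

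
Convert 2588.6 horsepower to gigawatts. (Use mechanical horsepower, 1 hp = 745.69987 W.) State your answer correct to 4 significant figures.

0.001930 GW

1 horsepower = 7.45700 × 10^-7 GW.
Thus 2588.6 × 7.45700 × 10^-7 ≈ 0.001930 GW.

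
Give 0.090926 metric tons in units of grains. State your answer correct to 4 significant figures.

1 metric ton = 1.54324 × 10^7 gr.
So 0.090926 × 1.54324 × 10^7 ≈ 1.403 × 10^6 gr.

1.403 × 10^6 gr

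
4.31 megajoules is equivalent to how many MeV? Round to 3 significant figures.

2.69 × 10^19 MeV

1 MJ = 6.24151 × 10^18 MeV.
4.31 × 6.24151 × 10^18 ≈ 2.69 × 10^19 MeV.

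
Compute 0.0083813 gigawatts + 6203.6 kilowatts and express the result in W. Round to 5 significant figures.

1.4585e+7 W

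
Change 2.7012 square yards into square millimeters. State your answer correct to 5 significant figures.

2.2585e+6 square millimeters

1 yd² = 836127 mm².
Then 2.7012 × 836127 ≈ 2.2585e+6 mm².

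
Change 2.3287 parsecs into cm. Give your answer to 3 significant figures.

1 pc = 3.08568e+18 cm.
So 2.3287 × 3.08568e+18 ≈ 7.19e+18 cm.

7.19e+18 centimeters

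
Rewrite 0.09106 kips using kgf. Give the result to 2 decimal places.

41.30 kgf

1 kip = 453.592 kilograms-force.
So 0.09106 × 453.592 ≈ 41.30 kgf.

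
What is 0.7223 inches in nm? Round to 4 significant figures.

1 inch = 2.54000e+7 nanometers.
Then 0.7223 × 2.54000e+7 ≈ 1.835e+7 nm.

1.835e+7 nanometers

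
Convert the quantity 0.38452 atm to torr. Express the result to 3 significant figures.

292 torr

1 atmosphere = 760.000 torr.
Then 0.38452 × 760.000 ≈ 292 torr.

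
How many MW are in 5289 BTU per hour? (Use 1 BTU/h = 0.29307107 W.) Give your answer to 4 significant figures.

0.001550 megawatts

1 BTU/h = 2.93071e-7 MW.
5289 × 2.93071e-7 ≈ 0.001550 MW.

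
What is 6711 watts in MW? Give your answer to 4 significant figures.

1 watt = 1.00000 × 10^-6 MW.
6711 × 1.00000 × 10^-6 ≈ 0.006711 MW.

0.006711 megawatts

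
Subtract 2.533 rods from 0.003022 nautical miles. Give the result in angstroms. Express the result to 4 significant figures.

-7.142e+10 Å

0.003022 nmi = 5.59674e+10 Å and 2.533 rod = 1.27390e+11 Å.
5.59674e+10 − 1.27390e+11 ≈ -7.142e+10 Å.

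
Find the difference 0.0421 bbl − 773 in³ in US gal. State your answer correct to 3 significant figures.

0.0421 bbl = 1.76820 US gal and 773 in³ = 3.34632 US gal.
1.76820 − 3.34632 ≈ -1.58 US gal.

-1.58 US gal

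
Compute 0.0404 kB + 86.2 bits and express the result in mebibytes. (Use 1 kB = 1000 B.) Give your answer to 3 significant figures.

4.88 × 10^-5 mebibytes

0.0404 kB = 3.85284 × 10^-5 MiB and 86.2 bit = 1.02758 × 10^-5 MiB.
3.85284 × 10^-5 + 1.02758 × 10^-5 ≈ 4.88 × 10^-5 MiB.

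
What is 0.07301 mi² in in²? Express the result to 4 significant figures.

2.931e+8 square inches

1 mi² = 4.01449e+9 square inches.
Then 0.07301 × 4.01449e+9 ≈ 2.931e+8 in².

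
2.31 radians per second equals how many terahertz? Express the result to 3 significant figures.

3.68e-13 THz

1 radian per second = 1.59155e-13 terahertz.
Then 2.31 × 1.59155e-13 ≈ 3.68e-13 THz.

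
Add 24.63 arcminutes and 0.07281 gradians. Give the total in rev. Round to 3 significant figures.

0.00132 revolutions

24.63 arcmin = 0.00114028 rev and 0.07281 grad = 0.000182025 rev.
0.00114028 + 0.000182025 ≈ 0.00132 rev.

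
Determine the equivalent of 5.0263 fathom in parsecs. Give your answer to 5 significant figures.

1 fathom = 5.92674 × 10^-17 pc.
So 5.0263 × 5.92674 × 10^-17 ≈ 2.9790 × 10^-16 pc.

2.9790 × 10^-16 parsecs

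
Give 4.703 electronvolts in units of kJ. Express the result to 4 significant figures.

7.535e-22 kJ

1 electronvolt = 1.60218e-22 kilojoules.
4.703 × 1.60218e-22 ≈ 7.535e-22 kJ.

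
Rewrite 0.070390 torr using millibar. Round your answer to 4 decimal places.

0.0938 mbar

1 torr = 1.33322 mbar.
Then 0.070390 × 1.33322 ≈ 0.0938 mbar.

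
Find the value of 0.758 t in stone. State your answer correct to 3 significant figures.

119 stone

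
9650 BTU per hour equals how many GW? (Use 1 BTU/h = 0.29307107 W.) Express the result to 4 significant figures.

2.828e-6 gigawatts

1 BTU/h = 2.93071e-10 gigawatts.
9650 × 2.93071e-10 ≈ 2.828e-6 GW.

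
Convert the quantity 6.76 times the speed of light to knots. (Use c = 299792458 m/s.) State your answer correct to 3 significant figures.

3.94 × 10^9 knots

1 c = 5.82750 × 10^8 knots.
Then 6.76 × 5.82750 × 10^8 ≈ 3.94 × 10^9 kn.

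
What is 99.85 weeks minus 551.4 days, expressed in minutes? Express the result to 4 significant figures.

99.85 wk = 1.00649e+6 min and 551.4 d = 794016 min.
1.00649e+6 − 794016 ≈ 212500 min.

212500 min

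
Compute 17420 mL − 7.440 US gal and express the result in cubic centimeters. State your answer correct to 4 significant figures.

-10740 cm³

17420 mL = 17420.0 cm³ and 7.440 US gal = 28163.5 cm³.
17420.0 − 28163.5 ≈ -10740 cm³.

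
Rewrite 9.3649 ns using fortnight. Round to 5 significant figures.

1 ns = 8.267196 × 10^-16 fortnights.
So 9.3649 × 8.267196 × 10^-16 ≈ 7.7421 × 10^-15 fortnight.

7.7421 × 10^-15 fortnights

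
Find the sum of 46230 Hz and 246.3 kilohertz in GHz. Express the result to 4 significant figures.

46230 Hz = 4.62300e-5 GHz and 246.3 kHz = 0.000246300 GHz.
4.62300e-5 + 0.000246300 ≈ 0.0002925 GHz.

0.0002925 gigahertz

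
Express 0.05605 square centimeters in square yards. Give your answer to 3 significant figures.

1 cm² = 0.000119599 square yards.
Thus 0.05605 × 0.000119599 ≈ 6.70e-6 yd².

6.70e-6 square yards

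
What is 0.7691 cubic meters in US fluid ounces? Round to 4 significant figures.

26010 US fl oz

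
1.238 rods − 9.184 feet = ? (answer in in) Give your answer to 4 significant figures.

134.9 in

1.238 rod = 245.124 in and 9.184 ft = 110.208 in.
245.124 − 110.208 ≈ 134.9 in.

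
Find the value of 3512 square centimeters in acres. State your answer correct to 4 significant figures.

8.678 × 10^-5 acre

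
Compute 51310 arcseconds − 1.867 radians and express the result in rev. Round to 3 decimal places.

51310 arcsec = 0.0395910 rev and 1.867 rad = 0.297142 rev.
0.0395910 − 0.297142 ≈ -0.258 rev.

-0.258 rev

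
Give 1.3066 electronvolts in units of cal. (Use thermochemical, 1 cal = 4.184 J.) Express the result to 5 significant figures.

1 eV = 3.82929 × 10^-20 calories.
Thus 1.3066 × 3.82929 × 10^-20 ≈ 5.0034 × 10^-20 cal.

5.0034 × 10^-20 cal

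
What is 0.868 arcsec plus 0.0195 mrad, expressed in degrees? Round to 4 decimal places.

0.0014 degrees

0.868 arcsec = 0.000241111 ° and 0.0195 mrad = 0.00111727 °.
0.000241111 + 0.00111727 ≈ 0.0014 °.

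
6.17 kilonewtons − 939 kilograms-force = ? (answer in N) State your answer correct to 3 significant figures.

-3040 newtons

6.17 kN = 6170.00 N and 939 kgf = 9208.44 N.
6170.00 − 9208.44 ≈ -3040 N.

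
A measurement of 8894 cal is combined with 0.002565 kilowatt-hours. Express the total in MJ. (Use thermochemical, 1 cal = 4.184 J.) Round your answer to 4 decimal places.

8894 cal = 0.0372125 MJ and 0.002565 kWh = 0.00923400 MJ.
0.0372125 + 0.00923400 ≈ 0.0464 MJ.

0.0464 MJ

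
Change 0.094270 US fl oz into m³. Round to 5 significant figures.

2.7879e-6 m³

1 US fluid ounce = 2.95735e-5 cubic meters.
So 0.094270 × 2.95735e-5 ≈ 2.7879e-6 m³.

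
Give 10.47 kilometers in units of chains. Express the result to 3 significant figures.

1 kilometer = 49.7097 chains.
Then 10.47 × 49.7097 ≈ 520 chain.

520 chain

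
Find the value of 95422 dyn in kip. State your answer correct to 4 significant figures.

0.0002145 kip

1 dyn = 2.24809 × 10^-9 kip.
Thus 95422 × 2.24809 × 10^-9 ≈ 0.0002145 kip.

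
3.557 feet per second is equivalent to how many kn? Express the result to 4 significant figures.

2.107 kn

1 foot per second = 0.592484 knots.
So 3.557 × 0.592484 ≈ 2.107 kn.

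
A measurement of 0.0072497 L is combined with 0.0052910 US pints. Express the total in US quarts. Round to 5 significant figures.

0.0072497 L = 0.00766067 US qt and 0.0052910 US pt = 0.00264550 US qt.
0.00766067 + 0.00264550 ≈ 0.010306 US qt.

0.010306 US qt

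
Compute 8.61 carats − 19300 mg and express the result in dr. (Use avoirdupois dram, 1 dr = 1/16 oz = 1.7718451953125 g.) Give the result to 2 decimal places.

-9.92 drams

8.61 ct = 0.971868 dr and 19300 mg = 10.8926 dr.
0.971868 − 10.8926 ≈ -9.92 dr.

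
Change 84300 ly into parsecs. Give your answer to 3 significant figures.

25800 pc

1 light-year = 0.306601 pc.
84300 × 0.306601 ≈ 25800 pc.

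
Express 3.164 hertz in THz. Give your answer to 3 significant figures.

3.16e-12 terahertz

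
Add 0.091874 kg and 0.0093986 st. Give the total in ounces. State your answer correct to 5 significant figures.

0.091874 kg = 3.240760 oz and 0.0093986 st = 2.105286 oz.
3.240760 + 2.105286 ≈ 5.3460 oz.

5.3460 oz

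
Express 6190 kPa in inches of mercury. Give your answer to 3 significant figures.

1 kilopascal = 0.295300 inches of mercury.
Then 6190 × 0.295300 ≈ 1830 inHg.

1830 inHg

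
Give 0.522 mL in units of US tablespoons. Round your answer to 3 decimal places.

0.035 US tablespoons

1 mL = 0.0676280 US tbsp.
0.522 × 0.0676280 ≈ 0.035 US tbsp.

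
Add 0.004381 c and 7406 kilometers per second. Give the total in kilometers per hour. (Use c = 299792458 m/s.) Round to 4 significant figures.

3.139e+7 km/h

0.004381 c = 4.72821e+6 km/h and 7406 km/s = 2.66616e+7 km/h.
4.72821e+6 + 2.66616e+7 ≈ 3.139e+7 km/h.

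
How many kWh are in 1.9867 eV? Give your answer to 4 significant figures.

1 electronvolt = 4.45049e-26 kilowatt-hours.
1.9867 × 4.45049e-26 ≈ 8.842e-26 kWh.

8.842e-26 kWh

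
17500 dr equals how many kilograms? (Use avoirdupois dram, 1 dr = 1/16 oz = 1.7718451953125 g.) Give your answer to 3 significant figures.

31.0 kg

1 dr = 0.00177185 kg.
Thus 17500 × 0.00177185 ≈ 31.0 kg.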